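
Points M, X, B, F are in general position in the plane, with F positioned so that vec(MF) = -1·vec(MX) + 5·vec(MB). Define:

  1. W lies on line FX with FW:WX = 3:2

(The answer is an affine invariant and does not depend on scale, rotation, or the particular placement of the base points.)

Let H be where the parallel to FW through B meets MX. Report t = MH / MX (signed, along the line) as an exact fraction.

Choose coordinates M = (0, 0), X = (1, 0), B = (0, 1), F = (-1, 5).
1. W lies on line FX with FW:WX = 3:2 ⇒ W = (1/5, 2)
through B parallel to FW: direction (6/5, -3); meets MX at H = (2/5, 0)
H = M + t·(X−M) with t = 2/5

t = 2/5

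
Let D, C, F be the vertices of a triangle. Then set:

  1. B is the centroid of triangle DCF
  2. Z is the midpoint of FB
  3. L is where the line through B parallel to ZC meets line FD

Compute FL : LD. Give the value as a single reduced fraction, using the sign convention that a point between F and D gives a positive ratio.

Choose coordinates D = (0, 0), C = (1, 0), F = (0, 1).
1. B is the centroid of triangle DCF ⇒ B = (1/3, 1/3)
2. Z is the midpoint of FB ⇒ Z = (1/6, 2/3)
3. L is where the line through B parallel to ZC meets line FD ⇒ L = (0, 3/5)
L = F + t·(D−F) with t = 2/5, so FL:LD = t:(1−t) = 2/5:3/5

FL:LD = 2/3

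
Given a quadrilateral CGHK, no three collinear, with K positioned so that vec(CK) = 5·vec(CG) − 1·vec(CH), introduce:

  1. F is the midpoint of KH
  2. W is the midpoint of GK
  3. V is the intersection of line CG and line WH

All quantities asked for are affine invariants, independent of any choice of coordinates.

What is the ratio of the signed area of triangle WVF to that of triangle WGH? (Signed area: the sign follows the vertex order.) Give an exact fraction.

Assign C = (0, 0), G = (1, 0), H = (0, 1), K = (5, -1) — the answer is frame-independent, so this choice is without loss of generality.
1. F is the midpoint of KH ⇒ F = (5/2, 0)
2. W is the midpoint of GK ⇒ W = (3, -1/2)
3. V is the intersection of line CG and line WH ⇒ V = (2, 0)
2·[WVF] = -1/4, 2·[WGH] = -3/2
[WVF]:[WGH] = -1/4:-3/2 = 1/6

[WVF]:[WGH] = 1/6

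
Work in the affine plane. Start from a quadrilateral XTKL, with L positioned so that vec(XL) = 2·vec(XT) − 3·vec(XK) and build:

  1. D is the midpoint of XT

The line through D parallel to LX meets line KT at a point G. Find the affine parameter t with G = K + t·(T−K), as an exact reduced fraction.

t = -1/2

Work in coordinates with X = (0, 0), T = (1, 0), K = (0, 1), L = (2, -3).
1. D is the midpoint of XT ⇒ D = (1/2, 0)
through D parallel to LX: direction (-2, 3); meets KT at G = (-1/2, 3/2)
G = K + t·(T−K) with t = -1/2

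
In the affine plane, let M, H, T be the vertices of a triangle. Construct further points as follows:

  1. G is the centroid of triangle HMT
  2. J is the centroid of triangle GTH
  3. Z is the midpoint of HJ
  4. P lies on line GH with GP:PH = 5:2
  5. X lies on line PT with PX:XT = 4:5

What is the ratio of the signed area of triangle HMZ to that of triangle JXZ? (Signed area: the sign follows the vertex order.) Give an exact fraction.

[HMZ]:[JXZ] = 14

Set M = (0, 0), H = (1, 0), T = (0, 1); any affine frame gives the same invariant.
1. G is the centroid of triangle HMT ⇒ G = (1/3, 1/3)
2. J is the centroid of triangle GTH ⇒ J = (4/9, 4/9)
3. Z is the midpoint of HJ ⇒ Z = (13/18, 2/9)
4. P lies on line GH with GP:PH = 5:2 ⇒ P = (17/21, 2/21)
5. X lies on line PT with PX:XT = 4:5 ⇒ X = (85/189, 94/189)
2·[HMZ] = -2/9, 2·[JXZ] = -1/63
[HMZ]:[JXZ] = -2/9:-1/63 = 14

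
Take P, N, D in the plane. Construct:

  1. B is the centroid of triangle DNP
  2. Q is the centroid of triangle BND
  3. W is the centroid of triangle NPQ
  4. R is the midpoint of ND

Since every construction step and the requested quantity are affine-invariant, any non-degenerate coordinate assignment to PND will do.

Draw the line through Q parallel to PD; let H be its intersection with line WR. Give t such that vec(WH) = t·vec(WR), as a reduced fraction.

Assign P = (0, 0), N = (1, 0), D = (0, 1) — the answer is frame-independent, so this choice is without loss of generality.
1. B is the centroid of triangle DNP ⇒ B = (1/3, 1/3)
2. Q is the centroid of triangle BND ⇒ Q = (4/9, 4/9)
3. W is the centroid of triangle NPQ ⇒ W = (13/27, 4/27)
4. R is the midpoint of ND ⇒ R = (1/2, 1/2)
through Q parallel to PD: direction (0, 1); meets WR at H = (4/9, -5/9)
H = W + t·(R−W) with t = -2

t = -2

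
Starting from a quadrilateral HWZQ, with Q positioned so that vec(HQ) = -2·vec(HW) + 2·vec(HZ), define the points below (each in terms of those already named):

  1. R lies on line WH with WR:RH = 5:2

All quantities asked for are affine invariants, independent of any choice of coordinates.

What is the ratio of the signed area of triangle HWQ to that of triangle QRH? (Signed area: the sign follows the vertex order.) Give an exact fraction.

[HWQ]:[QRH] = -7/2

Assign H = (0, 0), W = (1, 0), Z = (0, 1), Q = (-2, 2) — the answer is frame-independent, so this choice is without loss of generality.
1. R lies on line WH with WR:RH = 5:2 ⇒ R = (2/7, 0)
2·[HWQ] = 2, 2·[QRH] = -4/7
[HWQ]:[QRH] = 2:-4/7 = -7/2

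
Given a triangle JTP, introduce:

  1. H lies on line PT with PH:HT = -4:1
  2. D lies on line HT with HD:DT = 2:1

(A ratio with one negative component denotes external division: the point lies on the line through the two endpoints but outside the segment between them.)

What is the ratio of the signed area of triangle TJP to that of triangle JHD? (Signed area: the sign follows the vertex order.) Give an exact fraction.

[TJP]:[JHD] = -9/2

Work in coordinates with J = (0, 0), T = (1, 0), P = (0, 1).
1. H lies on line PT with PH:HT = -4:1 ⇒ H = (4/3, -1/3)
2. D lies on line HT with HD:DT = 2:1 ⇒ D = (10/9, -1/9)
2·[TJP] = -1, 2·[JHD] = 2/9
[TJP]:[JHD] = -1:2/9 = -9/2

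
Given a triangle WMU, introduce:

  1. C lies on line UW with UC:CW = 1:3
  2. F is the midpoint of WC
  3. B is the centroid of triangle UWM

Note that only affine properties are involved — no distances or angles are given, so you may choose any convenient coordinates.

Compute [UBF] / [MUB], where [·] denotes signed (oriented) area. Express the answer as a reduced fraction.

Work in coordinates with W = (0, 0), M = (1, 0), U = (0, 1).
1. C lies on line UW with UC:CW = 1:3 ⇒ C = (0, 3/4)
2. F is the midpoint of WC ⇒ F = (0, 3/8)
3. B is the centroid of triangle UWM ⇒ B = (1/3, 1/3)
2·[UBF] = -5/24, 2·[MUB] = 1/3
[UBF]:[MUB] = -5/24:1/3 = -5/8

[UBF]:[MUB] = -5/8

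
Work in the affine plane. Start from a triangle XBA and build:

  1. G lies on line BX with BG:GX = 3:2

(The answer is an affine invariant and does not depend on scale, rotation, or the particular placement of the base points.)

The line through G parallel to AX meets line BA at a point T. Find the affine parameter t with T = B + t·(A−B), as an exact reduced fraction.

t = 3/5

Choose coordinates X = (0, 0), B = (1, 0), A = (0, 1).
1. G lies on line BX with BG:GX = 3:2 ⇒ G = (2/5, 0)
through G parallel to AX: direction (0, -1); meets BA at T = (2/5, 3/5)
T = B + t·(A−B) with t = 3/5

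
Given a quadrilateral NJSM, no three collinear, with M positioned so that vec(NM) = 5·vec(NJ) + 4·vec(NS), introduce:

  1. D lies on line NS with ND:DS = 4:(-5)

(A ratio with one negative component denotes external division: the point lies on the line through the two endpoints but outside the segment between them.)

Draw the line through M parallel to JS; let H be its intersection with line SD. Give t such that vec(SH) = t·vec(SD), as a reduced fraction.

Work in coordinates with N = (0, 0), J = (1, 0), S = (0, 1), M = (5, 4).
1. D lies on line NS with ND:DS = 4:(-5) ⇒ D = (0, -4)
through M parallel to JS: direction (-1, 1); meets SD at H = (0, 9)
H = S + t·(D−S) with t = -8/5

t = -8/5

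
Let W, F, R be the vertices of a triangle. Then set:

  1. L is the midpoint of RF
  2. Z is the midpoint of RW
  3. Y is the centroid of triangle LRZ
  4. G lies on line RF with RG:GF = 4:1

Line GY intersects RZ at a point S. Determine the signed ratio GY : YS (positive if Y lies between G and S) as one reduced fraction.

GY:YS = 19/5

Choose coordinates W = (0, 0), F = (1, 0), R = (0, 1).
1. L is the midpoint of RF ⇒ L = (1/2, 1/2)
2. Z is the midpoint of RW ⇒ Z = (0, 1/2)
3. Y is the centroid of triangle LRZ ⇒ Y = (1/6, 2/3)
4. G lies on line RF with RG:GF = 4:1 ⇒ G = (4/5, 1/5)
line GY meets RZ at S = (0, 15/19)
Y = G + t·(S−G) with t = 19/24, so GY:YS = 19/24:5/24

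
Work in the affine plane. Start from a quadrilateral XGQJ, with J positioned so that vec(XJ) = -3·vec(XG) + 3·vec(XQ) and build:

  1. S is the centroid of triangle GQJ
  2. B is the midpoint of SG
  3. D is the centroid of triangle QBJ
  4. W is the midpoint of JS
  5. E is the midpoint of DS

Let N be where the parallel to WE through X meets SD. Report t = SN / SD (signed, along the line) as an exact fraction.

t = -32

Set X = (0, 0), G = (1, 0), Q = (0, 1), J = (-3, 3); any affine frame gives the same invariant.
1. S is the centroid of triangle GQJ ⇒ S = (-2/3, 4/3)
2. B is the midpoint of SG ⇒ B = (1/6, 2/3)
3. D is the centroid of triangle QBJ ⇒ D = (-17/18, 14/9)
4. W is the midpoint of JS ⇒ W = (-11/6, 13/6)
5. E is the midpoint of DS ⇒ E = (-29/36, 13/9)
through X parallel to WE: direction (37/36, -13/18); meets SD at N = (74/9, -52/9)
N = S + t·(D−S) with t = -32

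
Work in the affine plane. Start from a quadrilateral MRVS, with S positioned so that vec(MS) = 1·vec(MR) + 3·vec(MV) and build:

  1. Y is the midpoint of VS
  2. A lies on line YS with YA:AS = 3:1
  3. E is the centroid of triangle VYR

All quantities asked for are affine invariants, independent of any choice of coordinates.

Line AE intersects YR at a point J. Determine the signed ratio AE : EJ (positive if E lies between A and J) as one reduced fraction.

Work in coordinates with M = (0, 0), R = (1, 0), V = (0, 1), S = (1, 3).
1. Y is the midpoint of VS ⇒ Y = (1/2, 2)
2. A lies on line YS with YA:AS = 3:1 ⇒ A = (7/8, 11/4)
3. E is the centroid of triangle VYR ⇒ E = (1/2, 1)
line AE meets YR at J = (8/13, 20/13)
E = A + t·(J−A) with t = 13/9, so AE:EJ = 13/9:-4/9

AE:EJ = -13/4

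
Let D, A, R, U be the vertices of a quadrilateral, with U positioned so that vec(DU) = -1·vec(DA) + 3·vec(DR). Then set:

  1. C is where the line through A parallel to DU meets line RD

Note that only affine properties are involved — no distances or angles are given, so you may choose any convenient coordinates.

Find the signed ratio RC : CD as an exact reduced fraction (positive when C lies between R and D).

RC:CD = -2/3

Work in coordinates with D = (0, 0), A = (1, 0), R = (0, 1), U = (-1, 3).
1. C is where the line through A parallel to DU meets line RD ⇒ C = (0, 3)
C = R + t·(D−R) with t = -2, so RC:CD = t:(1−t) = -2:3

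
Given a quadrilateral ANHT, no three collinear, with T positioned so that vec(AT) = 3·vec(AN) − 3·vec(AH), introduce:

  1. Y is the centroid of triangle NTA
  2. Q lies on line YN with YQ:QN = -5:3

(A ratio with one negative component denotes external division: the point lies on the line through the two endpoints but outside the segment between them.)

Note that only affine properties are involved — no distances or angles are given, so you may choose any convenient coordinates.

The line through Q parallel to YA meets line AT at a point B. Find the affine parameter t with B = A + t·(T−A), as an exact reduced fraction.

Assign A = (0, 0), N = (1, 0), H = (0, 1), T = (3, -3) — the answer is frame-independent, so this choice is without loss of generality.
1. Y is the centroid of triangle NTA ⇒ Y = (4/3, -1)
2. Q lies on line YN with YQ:QN = -5:3 ⇒ Q = (1/2, 3/2)
through Q parallel to YA: direction (-4/3, 1); meets AT at B = (-15/2, 15/2)
B = A + t·(T−A) with t = -5/2

t = -5/2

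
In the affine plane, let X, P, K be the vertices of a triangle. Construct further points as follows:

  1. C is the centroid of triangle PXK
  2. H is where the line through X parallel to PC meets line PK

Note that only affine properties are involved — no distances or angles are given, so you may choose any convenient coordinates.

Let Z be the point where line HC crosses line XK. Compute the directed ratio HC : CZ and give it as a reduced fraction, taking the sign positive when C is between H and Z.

HC:CZ = 5

Assign X = (0, 0), P = (1, 0), K = (0, 1) — the answer is frame-independent, so this choice is without loss of generality.
1. C is the centroid of triangle PXK ⇒ C = (1/3, 1/3)
2. H is where the line through X parallel to PC meets line PK ⇒ H = (2, -1)
line HC meets XK at Z = (0, 3/5)
C = H + t·(Z−H) with t = 5/6, so HC:CZ = 5/6:1/6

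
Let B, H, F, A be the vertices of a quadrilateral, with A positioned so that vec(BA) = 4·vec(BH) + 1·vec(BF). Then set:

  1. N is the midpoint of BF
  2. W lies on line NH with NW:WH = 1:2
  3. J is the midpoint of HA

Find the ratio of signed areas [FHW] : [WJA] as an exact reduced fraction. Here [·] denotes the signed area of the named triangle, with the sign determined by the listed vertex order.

Choose coordinates B = (0, 0), H = (1, 0), F = (0, 1), A = (4, 1).
1. N is the midpoint of BF ⇒ N = (0, 1/2)
2. W lies on line NH with NW:WH = 1:2 ⇒ W = (1/3, 1/3)
3. J is the midpoint of HA ⇒ J = (5/2, 1/2)
2·[FHW] = -1/3, 2·[WJA] = 5/6
[FHW]:[WJA] = -1/3:5/6 = -2/5

[FHW]:[WJA] = -2/5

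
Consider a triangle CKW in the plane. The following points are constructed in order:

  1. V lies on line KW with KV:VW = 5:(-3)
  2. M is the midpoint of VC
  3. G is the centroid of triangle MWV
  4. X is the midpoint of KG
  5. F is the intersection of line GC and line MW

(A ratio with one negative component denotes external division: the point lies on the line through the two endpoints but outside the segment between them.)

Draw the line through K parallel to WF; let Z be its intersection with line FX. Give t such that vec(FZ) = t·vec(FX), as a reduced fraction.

t = 4

Set C = (0, 0), K = (1, 0), W = (0, 1); any affine frame gives the same invariant.
1. V lies on line KW with KV:VW = 5:(-3) ⇒ V = (-3/2, 5/2)
2. M is the midpoint of VC ⇒ M = (-3/4, 5/4)
3. G is the centroid of triangle MWV ⇒ G = (-3/4, 19/12)
4. X is the midpoint of KG ⇒ X = (1/8, 19/24)
5. F is the intersection of line GC and line MW ⇒ F = (-9/16, 19/16)
through K parallel to WF: direction (-9/16, 3/16); meets FX at Z = (35/16, -19/48)
Z = F + t·(X−F) with t = 4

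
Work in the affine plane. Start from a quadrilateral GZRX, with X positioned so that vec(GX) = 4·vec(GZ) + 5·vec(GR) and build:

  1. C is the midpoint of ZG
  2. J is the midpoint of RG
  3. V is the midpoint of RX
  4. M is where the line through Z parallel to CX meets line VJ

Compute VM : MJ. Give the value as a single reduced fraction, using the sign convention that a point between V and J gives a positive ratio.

VM:MJ = -22/27

Assign G = (0, 0), Z = (1, 0), R = (0, 1), X = (4, 5) — the answer is frame-independent, so this choice is without loss of generality.
1. C is the midpoint of ZG ⇒ C = (1/2, 0)
2. J is the midpoint of RG ⇒ J = (0, 1/2)
3. V is the midpoint of RX ⇒ V = (2, 3)
4. M is where the line through Z parallel to CX meets line VJ ⇒ M = (54/5, 14)
M = V + t·(J−V) with t = -22/5, so VM:MJ = t:(1−t) = -22/5:27/5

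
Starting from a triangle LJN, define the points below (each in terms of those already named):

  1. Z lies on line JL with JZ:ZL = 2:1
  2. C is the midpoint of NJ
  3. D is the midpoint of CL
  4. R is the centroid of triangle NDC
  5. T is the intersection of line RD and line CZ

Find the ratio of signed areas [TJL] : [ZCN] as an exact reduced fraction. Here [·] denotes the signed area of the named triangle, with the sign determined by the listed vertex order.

Choose coordinates L = (0, 0), J = (1, 0), N = (0, 1).
1. Z lies on line JL with JZ:ZL = 2:1 ⇒ Z = (1/3, 0)
2. C is the midpoint of NJ ⇒ C = (1/2, 1/2)
3. D is the midpoint of CL ⇒ D = (1/4, 1/4)
4. R is the centroid of triangle NDC ⇒ R = (1/4, 7/12)
5. T is the intersection of line RD and line CZ ⇒ T = (1/4, -1/4)
2·[TJL] = 1/4, 2·[ZCN] = 1/3
[TJL]:[ZCN] = 1/4:1/3 = 3/4

[TJL]:[ZCN] = 3/4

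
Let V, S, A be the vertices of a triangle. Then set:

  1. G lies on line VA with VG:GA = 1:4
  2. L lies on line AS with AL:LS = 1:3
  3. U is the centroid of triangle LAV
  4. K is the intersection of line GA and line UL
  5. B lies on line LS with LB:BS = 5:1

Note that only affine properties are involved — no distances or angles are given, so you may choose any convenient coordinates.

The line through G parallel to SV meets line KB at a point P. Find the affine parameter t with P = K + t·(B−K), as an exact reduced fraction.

t = 4/5

Choose coordinates V = (0, 0), S = (1, 0), A = (0, 1).
1. G lies on line VA with VG:GA = 1:4 ⇒ G = (0, 1/5)
2. L lies on line AS with AL:LS = 1:3 ⇒ L = (1/4, 3/4)
3. U is the centroid of triangle LAV ⇒ U = (1/12, 7/12)
4. K is the intersection of line GA and line UL ⇒ K = (0, 1/2)
5. B lies on line LS with LB:BS = 5:1 ⇒ B = (7/8, 1/8)
through G parallel to SV: direction (-1, 0); meets KB at P = (7/10, 1/5)
P = K + t·(B−K) with t = 4/5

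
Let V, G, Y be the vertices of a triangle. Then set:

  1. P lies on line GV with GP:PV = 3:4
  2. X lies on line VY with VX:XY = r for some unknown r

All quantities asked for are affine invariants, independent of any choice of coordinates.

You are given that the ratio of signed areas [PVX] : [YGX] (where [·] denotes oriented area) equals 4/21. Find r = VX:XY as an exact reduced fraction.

Assign V = (0, 0), G = (1, 0), Y = (0, 1) — the answer is frame-independent, so this choice is without loss of generality.
1. P lies on line GV with GP:PV = 3:4 ⇒ P = (4/7, 0)
2. With VX:XY = r, write λ = r/(r+1) so X = V + λ·(Y−V); X is affine-linear in λ
Every point depending on X is an affine combination of X and λ-independent points, so each such coordinate is linear in λ; the λ² term in each signed area is a multiple of (Y−V)×(Y−V) = 0, so 2·[PVX] and 2·[YGX] are each linear in λ. Evaluating at λ=0 and λ=1:
  2·[PVX] = -4/7·λ,   2·[YGX] = λ − 1
So [PVX]:[YGX] = (-4/7·λ) / (λ − 1). Setting this equal to 4/21:
  -4/7·λ = 4/21·(λ − 1)  ⇒  λ = 1/4
Then r = λ/(1−λ) = (1/4)/(3/4) = 1/3. Check: with r = 1/3, X = (0, 1/4) and [PVX]:[YGX] = 4/21 as required.

r = 1/3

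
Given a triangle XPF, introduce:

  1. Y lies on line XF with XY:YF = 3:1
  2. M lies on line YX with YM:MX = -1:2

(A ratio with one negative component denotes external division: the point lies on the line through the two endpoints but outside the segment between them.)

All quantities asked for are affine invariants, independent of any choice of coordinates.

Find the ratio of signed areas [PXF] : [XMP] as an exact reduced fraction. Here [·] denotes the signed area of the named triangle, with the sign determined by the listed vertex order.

Assign X = (0, 0), P = (1, 0), F = (0, 1) — the answer is frame-independent, so this choice is without loss of generality.
1. Y lies on line XF with XY:YF = 3:1 ⇒ Y = (0, 3/4)
2. M lies on line YX with YM:MX = -1:2 ⇒ M = (0, 3/2)
2·[PXF] = -1, 2·[XMP] = -3/2
[PXF]:[XMP] = -1:-3/2 = 2/3

[PXF]:[XMP] = 2/3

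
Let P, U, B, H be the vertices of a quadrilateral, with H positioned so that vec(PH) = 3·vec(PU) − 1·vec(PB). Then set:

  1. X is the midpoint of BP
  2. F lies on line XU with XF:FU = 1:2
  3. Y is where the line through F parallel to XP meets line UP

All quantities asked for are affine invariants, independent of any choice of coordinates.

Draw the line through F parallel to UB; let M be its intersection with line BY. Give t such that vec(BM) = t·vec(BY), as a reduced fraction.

Choose coordinates P = (0, 0), U = (1, 0), B = (0, 1), H = (3, -1).
1. X is the midpoint of BP ⇒ X = (0, 1/2)
2. F lies on line XU with XF:FU = 1:2 ⇒ F = (1/3, 1/3)
3. Y is where the line through F parallel to XP meets line UP ⇒ Y = (1/3, 0)
through F parallel to UB: direction (-1, 1); meets BY at M = (1/6, 1/2)
M = B + t·(Y−B) with t = 1/2

t = 1/2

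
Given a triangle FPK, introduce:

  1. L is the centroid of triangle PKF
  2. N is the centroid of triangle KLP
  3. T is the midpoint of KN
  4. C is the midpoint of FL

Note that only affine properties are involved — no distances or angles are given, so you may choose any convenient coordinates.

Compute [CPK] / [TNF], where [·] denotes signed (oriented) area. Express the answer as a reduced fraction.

Work in coordinates with F = (0, 0), P = (1, 0), K = (0, 1).
1. L is the centroid of triangle PKF ⇒ L = (1/3, 1/3)
2. N is the centroid of triangle KLP ⇒ N = (4/9, 4/9)
3. T is the midpoint of KN ⇒ T = (2/9, 13/18)
4. C is the midpoint of FL ⇒ C = (1/6, 1/6)
2·[CPK] = 2/3, 2·[TNF] = -2/9
[CPK]:[TNF] = 2/3:-2/9 = -3

[CPK]:[TNF] = -3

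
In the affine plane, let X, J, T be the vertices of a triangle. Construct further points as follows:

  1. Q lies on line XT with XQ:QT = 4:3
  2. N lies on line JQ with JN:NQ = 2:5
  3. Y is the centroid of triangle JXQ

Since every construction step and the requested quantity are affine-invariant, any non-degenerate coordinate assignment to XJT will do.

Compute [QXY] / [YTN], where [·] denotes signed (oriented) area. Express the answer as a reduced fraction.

[QXY]:[YTN] = -7/11

Choose coordinates X = (0, 0), J = (1, 0), T = (0, 1).
1. Q lies on line XT with XQ:QT = 4:3 ⇒ Q = (0, 4/7)
2. N lies on line JQ with JN:NQ = 2:5 ⇒ N = (5/7, 8/49)
3. Y is the centroid of triangle JXQ ⇒ Y = (1/3, 4/21)
2·[QXY] = 4/21, 2·[YTN] = -44/147
[QXY]:[YTN] = 4/21:-44/147 = -7/11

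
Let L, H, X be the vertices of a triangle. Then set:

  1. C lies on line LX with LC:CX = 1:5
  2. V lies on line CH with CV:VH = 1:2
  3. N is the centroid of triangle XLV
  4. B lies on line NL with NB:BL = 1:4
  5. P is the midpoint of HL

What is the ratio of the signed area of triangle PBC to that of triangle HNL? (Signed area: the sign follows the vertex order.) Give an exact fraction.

[PBC]:[HNL] = 43/200

Work in coordinates with L = (0, 0), H = (1, 0), X = (0, 1).
1. C lies on line LX with LC:CX = 1:5 ⇒ C = (0, 1/6)
2. V lies on line CH with CV:VH = 1:2 ⇒ V = (1/3, 1/9)
3. N is the centroid of triangle XLV ⇒ N = (1/9, 10/27)
4. B lies on line NL with NB:BL = 1:4 ⇒ B = (4/45, 8/27)
5. P is the midpoint of HL ⇒ P = (1/2, 0)
2·[PBC] = 43/540, 2·[HNL] = 10/27
[PBC]:[HNL] = 43/540:10/27 = 43/200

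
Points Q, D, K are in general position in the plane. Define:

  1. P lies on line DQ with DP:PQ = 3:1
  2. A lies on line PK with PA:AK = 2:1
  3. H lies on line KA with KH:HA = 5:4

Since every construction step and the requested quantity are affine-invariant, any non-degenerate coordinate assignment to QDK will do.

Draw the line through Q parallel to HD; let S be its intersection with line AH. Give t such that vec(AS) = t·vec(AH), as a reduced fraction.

Set Q = (0, 0), D = (1, 0), K = (0, 1); any affine frame gives the same invariant.
1. P lies on line DQ with DP:PQ = 3:1 ⇒ P = (1/4, 0)
2. A lies on line PK with PA:AK = 2:1 ⇒ A = (1/12, 2/3)
3. H lies on line KA with KH:HA = 5:4 ⇒ H = (5/108, 22/27)
through Q parallel to HD: direction (103/108, -22/27); meets AH at S = (103/324, -22/81)
S = A + t·(H−A) with t = -19/3

t = -19/3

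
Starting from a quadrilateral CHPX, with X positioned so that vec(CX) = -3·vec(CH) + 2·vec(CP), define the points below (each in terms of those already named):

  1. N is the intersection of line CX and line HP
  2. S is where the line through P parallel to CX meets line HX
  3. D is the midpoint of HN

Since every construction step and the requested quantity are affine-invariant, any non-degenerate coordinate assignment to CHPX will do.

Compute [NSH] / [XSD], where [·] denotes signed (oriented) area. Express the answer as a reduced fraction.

[NSH]:[XSD] = -2/3

Work in coordinates with C = (0, 0), H = (1, 0), P = (0, 1), X = (-3, 2).
1. N is the intersection of line CX and line HP ⇒ N = (3, -2)
2. S is where the line through P parallel to CX meets line HX ⇒ S = (3, -1)
3. D is the midpoint of HN ⇒ D = (2, -1)
2·[NSH] = 2, 2·[XSD] = -3
[NSH]:[XSD] = 2:-3 = -2/3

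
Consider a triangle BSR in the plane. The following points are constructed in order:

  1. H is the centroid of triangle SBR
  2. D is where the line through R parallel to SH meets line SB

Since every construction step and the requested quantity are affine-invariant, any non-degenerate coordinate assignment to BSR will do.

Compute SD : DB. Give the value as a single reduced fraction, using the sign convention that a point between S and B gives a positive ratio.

SD:DB = -1/2

Set B = (0, 0), S = (1, 0), R = (0, 1); any affine frame gives the same invariant.
1. H is the centroid of triangle SBR ⇒ H = (1/3, 1/3)
2. D is where the line through R parallel to SH meets line SB ⇒ D = (2, 0)
D = S + t·(B−S) with t = -1, so SD:DB = t:(1−t) = -1:2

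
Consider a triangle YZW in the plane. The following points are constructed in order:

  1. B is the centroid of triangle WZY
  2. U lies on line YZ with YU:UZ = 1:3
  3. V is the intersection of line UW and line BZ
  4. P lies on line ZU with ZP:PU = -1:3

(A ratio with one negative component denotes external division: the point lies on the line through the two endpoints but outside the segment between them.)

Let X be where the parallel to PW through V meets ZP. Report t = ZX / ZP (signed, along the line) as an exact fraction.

Work in coordinates with Y = (0, 0), Z = (1, 0), W = (0, 1).
1. B is the centroid of triangle WZY ⇒ B = (1/3, 1/3)
2. U lies on line YZ with YU:UZ = 1:3 ⇒ U = (1/4, 0)
3. V is the intersection of line UW and line BZ ⇒ V = (1/7, 3/7)
4. P lies on line ZU with ZP:PU = -1:3 ⇒ P = (11/8, 0)
through V parallel to PW: direction (-11/8, 1); meets ZP at X = (41/56, 0)
X = Z + t·(P−Z) with t = -5/7

t = -5/7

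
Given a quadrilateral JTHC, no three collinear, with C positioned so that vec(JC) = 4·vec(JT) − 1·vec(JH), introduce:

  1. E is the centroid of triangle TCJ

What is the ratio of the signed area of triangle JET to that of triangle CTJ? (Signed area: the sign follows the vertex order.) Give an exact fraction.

Work in coordinates with J = (0, 0), T = (1, 0), H = (0, 1), C = (4, -1).
1. E is the centroid of triangle TCJ ⇒ E = (5/3, -1/3)
2·[JET] = 1/3, 2·[CTJ] = 1
[JET]:[CTJ] = 1/3:1 = 1/3

[JET]:[CTJ] = 1/3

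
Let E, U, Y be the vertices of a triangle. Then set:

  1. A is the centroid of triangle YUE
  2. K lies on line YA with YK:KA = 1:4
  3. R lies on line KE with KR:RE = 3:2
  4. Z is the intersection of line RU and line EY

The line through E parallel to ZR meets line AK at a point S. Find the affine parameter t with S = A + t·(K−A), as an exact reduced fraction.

Set E = (0, 0), U = (1, 0), Y = (0, 1); any affine frame gives the same invariant.
1. A is the centroid of triangle YUE ⇒ A = (1/3, 1/3)
2. K lies on line YA with YK:KA = 1:4 ⇒ K = (1/15, 13/15)
3. R lies on line KE with KR:RE = 3:2 ⇒ R = (2/75, 26/75)
4. Z is the intersection of line RU and line EY ⇒ Z = (0, 26/73)
through E parallel to ZR: direction (2/75, -52/5475); meets AK at S = (73/120, -13/60)
S = A + t·(K−A) with t = -33/32

t = -33/32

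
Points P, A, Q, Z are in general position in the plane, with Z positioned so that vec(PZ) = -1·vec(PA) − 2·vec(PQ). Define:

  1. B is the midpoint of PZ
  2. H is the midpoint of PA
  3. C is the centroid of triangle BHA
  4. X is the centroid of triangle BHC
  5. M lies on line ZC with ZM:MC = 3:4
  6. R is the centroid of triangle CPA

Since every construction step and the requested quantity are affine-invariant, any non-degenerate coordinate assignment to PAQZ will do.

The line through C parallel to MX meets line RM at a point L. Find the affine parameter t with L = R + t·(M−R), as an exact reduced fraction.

t = -5/19

Assign P = (0, 0), A = (1, 0), Q = (0, 1), Z = (-1, -2) — the answer is frame-independent, so this choice is without loss of generality.
1. B is the midpoint of PZ ⇒ B = (-1/2, -1)
2. H is the midpoint of PA ⇒ H = (1/2, 0)
3. C is the centroid of triangle BHA ⇒ C = (1/3, -1/3)
4. X is the centroid of triangle BHC ⇒ X = (1/9, -4/9)
5. M lies on line ZC with ZM:MC = 3:4 ⇒ M = (-3/7, -9/7)
6. R is the centroid of triangle CPA ⇒ R = (4/9, -1/9)
through C parallel to MX: direction (34/63, 53/63); meets RM at L = (269/399, 79/399)
L = R + t·(M−R) with t = -5/19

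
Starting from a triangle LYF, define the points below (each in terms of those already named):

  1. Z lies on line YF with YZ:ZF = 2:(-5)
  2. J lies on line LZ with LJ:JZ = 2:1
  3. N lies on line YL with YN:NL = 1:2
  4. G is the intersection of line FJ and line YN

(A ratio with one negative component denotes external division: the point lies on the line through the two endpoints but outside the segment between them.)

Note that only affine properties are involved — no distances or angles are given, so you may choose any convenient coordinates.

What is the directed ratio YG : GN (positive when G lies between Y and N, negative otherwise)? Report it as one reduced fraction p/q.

YG:GN = 9/4

Set L = (0, 0), Y = (1, 0), F = (0, 1); any affine frame gives the same invariant.
1. Z lies on line YF with YZ:ZF = 2:(-5) ⇒ Z = (5/3, -2/3)
2. J lies on line LZ with LJ:JZ = 2:1 ⇒ J = (10/9, -4/9)
3. N lies on line YL with YN:NL = 1:2 ⇒ N = (2/3, 0)
4. G is the intersection of line FJ and line YN ⇒ G = (10/13, 0)
G = Y + t·(N−Y) with t = 9/13, so YG:GN = t:(1−t) = 9/13:4/13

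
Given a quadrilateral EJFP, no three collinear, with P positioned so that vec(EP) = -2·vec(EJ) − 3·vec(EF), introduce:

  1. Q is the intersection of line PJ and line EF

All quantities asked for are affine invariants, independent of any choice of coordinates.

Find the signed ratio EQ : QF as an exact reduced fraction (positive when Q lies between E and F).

EQ:QF = -1/2

Set E = (0, 0), J = (1, 0), F = (0, 1), P = (-2, -3); any affine frame gives the same invariant.
1. Q is the intersection of line PJ and line EF ⇒ Q = (0, -1)
Q = E + t·(F−E) with t = -1, so EQ:QF = t:(1−t) = -1:2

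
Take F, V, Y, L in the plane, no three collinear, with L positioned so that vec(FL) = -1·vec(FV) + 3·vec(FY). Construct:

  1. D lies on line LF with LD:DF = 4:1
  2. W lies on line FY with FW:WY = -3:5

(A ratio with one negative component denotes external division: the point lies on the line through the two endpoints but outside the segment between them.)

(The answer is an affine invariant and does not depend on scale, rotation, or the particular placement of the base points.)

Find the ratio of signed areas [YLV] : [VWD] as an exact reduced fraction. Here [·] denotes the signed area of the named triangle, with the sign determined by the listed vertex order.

[YLV]:[VWD] = 5/12

Work in coordinates with F = (0, 0), V = (1, 0), Y = (0, 1), L = (-1, 3).
1. D lies on line LF with LD:DF = 4:1 ⇒ D = (-1/5, 3/5)
2. W lies on line FY with FW:WY = -3:5 ⇒ W = (0, -3/2)
2·[YLV] = -1, 2·[VWD] = -12/5
[YLV]:[VWD] = -1:-12/5 = 5/12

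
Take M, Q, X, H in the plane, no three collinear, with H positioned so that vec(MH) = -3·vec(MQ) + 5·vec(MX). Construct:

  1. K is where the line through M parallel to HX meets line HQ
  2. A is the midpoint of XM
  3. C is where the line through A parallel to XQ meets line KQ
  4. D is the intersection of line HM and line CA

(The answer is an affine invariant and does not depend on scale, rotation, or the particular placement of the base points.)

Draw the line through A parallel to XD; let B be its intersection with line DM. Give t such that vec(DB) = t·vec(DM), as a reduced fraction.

t = 1/2

Choose coordinates M = (0, 0), Q = (1, 0), X = (0, 1), H = (-3, 5).
1. K is where the line through M parallel to HX meets line HQ ⇒ K = (-15, 20)
2. A is the midpoint of XM ⇒ A = (0, 1/2)
3. C is where the line through A parallel to XQ meets line KQ ⇒ C = (3, -5/2)
4. D is the intersection of line HM and line CA ⇒ D = (-3/4, 5/4)
through A parallel to XD: direction (-3/4, 1/4); meets DM at B = (-3/8, 5/8)
B = D + t·(M−D) with t = 1/2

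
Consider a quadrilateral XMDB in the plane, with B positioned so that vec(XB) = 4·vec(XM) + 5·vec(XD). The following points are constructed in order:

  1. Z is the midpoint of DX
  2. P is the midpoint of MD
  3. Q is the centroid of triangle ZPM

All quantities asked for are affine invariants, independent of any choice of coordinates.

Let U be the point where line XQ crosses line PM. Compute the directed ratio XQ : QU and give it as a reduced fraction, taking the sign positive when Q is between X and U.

Assign X = (0, 0), M = (1, 0), D = (0, 1), B = (4, 5) — the answer is frame-independent, so this choice is without loss of generality.
1. Z is the midpoint of DX ⇒ Z = (0, 1/2)
2. P is the midpoint of MD ⇒ P = (1/2, 1/2)
3. Q is the centroid of triangle ZPM ⇒ Q = (1/2, 1/3)
line XQ meets PM at U = (3/5, 2/5)
Q = X + t·(U−X) with t = 5/6, so XQ:QU = 5/6:1/6

XQ:QU = 5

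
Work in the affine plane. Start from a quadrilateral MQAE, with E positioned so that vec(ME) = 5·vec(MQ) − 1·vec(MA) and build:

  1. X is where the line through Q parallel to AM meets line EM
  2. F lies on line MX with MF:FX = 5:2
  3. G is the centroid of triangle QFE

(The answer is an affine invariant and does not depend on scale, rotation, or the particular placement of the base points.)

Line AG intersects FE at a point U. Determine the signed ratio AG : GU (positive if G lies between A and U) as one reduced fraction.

Set M = (0, 0), Q = (1, 0), A = (0, 1), E = (5, -1); any affine frame gives the same invariant.
1. X is where the line through Q parallel to AM meets line EM ⇒ X = (1, -1/5)
2. F lies on line MX with MF:FX = 5:2 ⇒ F = (5/7, -1/7)
3. G is the centroid of triangle QFE ⇒ G = (47/21, -8/21)
line AG meets FE at U = (235/98, -47/98)
G = A + t·(U−A) with t = 14/15, so AG:GU = 14/15:1/15

AG:GU = 14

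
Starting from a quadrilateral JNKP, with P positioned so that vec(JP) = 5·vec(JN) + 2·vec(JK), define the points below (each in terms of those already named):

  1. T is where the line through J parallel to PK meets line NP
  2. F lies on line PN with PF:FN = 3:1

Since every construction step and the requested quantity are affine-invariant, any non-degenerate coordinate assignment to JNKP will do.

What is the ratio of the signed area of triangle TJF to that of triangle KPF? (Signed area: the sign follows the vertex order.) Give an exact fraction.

[TJF]:[KPF] = 1/27

Choose coordinates J = (0, 0), N = (1, 0), K = (0, 1), P = (5, 2).
1. T is where the line through J parallel to PK meets line NP ⇒ T = (5/3, 1/3)
2. F lies on line PN with PF:FN = 3:1 ⇒ F = (2, 1/2)
2·[TJF] = -1/6, 2·[KPF] = -9/2
[TJF]:[KPF] = -1/6:-9/2 = 1/27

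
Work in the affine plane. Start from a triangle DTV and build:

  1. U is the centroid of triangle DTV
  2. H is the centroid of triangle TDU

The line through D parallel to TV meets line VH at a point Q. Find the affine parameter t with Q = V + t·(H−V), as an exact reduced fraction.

Choose coordinates D = (0, 0), T = (1, 0), V = (0, 1).
1. U is the centroid of triangle DTV ⇒ U = (1/3, 1/3)
2. H is the centroid of triangle TDU ⇒ H = (4/9, 1/9)
through D parallel to TV: direction (-1, 1); meets VH at Q = (1, -1)
Q = V + t·(H−V) with t = 9/4

t = 9/4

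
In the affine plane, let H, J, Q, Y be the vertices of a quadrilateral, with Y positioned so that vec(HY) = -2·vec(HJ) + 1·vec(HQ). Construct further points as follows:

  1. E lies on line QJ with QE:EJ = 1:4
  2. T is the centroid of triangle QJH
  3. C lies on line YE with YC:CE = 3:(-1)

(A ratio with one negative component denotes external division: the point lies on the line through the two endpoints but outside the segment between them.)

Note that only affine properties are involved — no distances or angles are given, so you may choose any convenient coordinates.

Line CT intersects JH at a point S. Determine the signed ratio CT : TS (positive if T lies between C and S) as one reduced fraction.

Assign H = (0, 0), J = (1, 0), Q = (0, 1), Y = (-2, 1) — the answer is frame-independent, so this choice is without loss of generality.
1. E lies on line QJ with QE:EJ = 1:4 ⇒ E = (1/5, 4/5)
2. T is the centroid of triangle QJH ⇒ T = (1/3, 1/3)
3. C lies on line YE with YC:CE = 3:(-1) ⇒ C = (13/10, 7/10)
line CT meets JH at S = (-6/11, 0)
T = C + t·(S−C) with t = 11/21, so CT:TS = 11/21:10/21

CT:TS = 11/10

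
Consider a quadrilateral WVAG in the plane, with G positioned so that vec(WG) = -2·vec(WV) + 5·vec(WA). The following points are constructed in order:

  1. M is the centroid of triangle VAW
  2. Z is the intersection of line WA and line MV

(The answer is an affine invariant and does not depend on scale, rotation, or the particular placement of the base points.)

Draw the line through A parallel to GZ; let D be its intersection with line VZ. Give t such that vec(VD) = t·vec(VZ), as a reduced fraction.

t = 5/7

Set W = (0, 0), V = (1, 0), A = (0, 1), G = (-2, 5); any affine frame gives the same invariant.
1. M is the centroid of triangle VAW ⇒ M = (1/3, 1/3)
2. Z is the intersection of line WA and line MV ⇒ Z = (0, 1/2)
through A parallel to GZ: direction (2, -9/2); meets VZ at D = (2/7, 5/14)
D = V + t·(Z−V) with t = 5/7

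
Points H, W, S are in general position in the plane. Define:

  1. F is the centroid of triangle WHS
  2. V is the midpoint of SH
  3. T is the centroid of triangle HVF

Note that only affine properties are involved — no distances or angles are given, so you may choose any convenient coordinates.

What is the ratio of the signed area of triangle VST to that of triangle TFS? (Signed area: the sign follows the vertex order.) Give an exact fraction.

Set H = (0, 0), W = (1, 0), S = (0, 1); any affine frame gives the same invariant.
1. F is the centroid of triangle WHS ⇒ F = (1/3, 1/3)
2. V is the midpoint of SH ⇒ V = (0, 1/2)
3. T is the centroid of triangle HVF ⇒ T = (1/9, 5/18)
2·[VST] = -1/18, 2·[TFS] = 1/6
[VST]:[TFS] = -1/18:1/6 = -1/3

[VST]:[TFS] = -1/3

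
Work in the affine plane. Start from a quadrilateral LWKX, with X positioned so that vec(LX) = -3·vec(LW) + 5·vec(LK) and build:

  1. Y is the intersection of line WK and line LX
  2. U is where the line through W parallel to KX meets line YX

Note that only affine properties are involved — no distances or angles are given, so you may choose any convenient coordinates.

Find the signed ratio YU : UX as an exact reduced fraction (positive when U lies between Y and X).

YU:UX = -5/2

Choose coordinates L = (0, 0), W = (1, 0), K = (0, 1), X = (-3, 5).
1. Y is the intersection of line WK and line LX ⇒ Y = (-3/2, 5/2)
2. U is where the line through W parallel to KX meets line YX ⇒ U = (-4, 20/3)
U = Y + t·(X−Y) with t = 5/3, so YU:UX = t:(1−t) = 5/3:-2/3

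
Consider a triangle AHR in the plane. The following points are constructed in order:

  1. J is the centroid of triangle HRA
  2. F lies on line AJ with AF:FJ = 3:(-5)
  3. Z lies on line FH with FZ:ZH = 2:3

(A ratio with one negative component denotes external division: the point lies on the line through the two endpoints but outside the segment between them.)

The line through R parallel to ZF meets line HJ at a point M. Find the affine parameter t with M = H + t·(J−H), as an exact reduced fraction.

Assign A = (0, 0), H = (1, 0), R = (0, 1) — the answer is frame-independent, so this choice is without loss of generality.
1. J is the centroid of triangle HRA ⇒ J = (1/3, 1/3)
2. F lies on line AJ with AF:FJ = 3:(-5) ⇒ F = (-1/2, -1/2)
3. Z lies on line FH with FZ:ZH = 2:3 ⇒ Z = (1/10, -3/10)
through R parallel to ZF: direction (-3/5, -1/5); meets HJ at M = (-3/5, 4/5)
M = H + t·(J−H) with t = 12/5

t = 12/5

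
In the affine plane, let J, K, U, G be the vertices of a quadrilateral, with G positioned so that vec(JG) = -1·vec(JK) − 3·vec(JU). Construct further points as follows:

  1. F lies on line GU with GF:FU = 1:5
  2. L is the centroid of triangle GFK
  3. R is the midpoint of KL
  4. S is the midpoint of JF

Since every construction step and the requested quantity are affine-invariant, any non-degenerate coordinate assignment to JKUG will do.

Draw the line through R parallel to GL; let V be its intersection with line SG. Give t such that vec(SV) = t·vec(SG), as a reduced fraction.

t = 27/22

Work in coordinates with J = (0, 0), K = (1, 0), U = (0, 1), G = (-1, -3).
1. F lies on line GU with GF:FU = 1:5 ⇒ F = (-5/6, -7/3)
2. L is the centroid of triangle GFK ⇒ L = (-5/18, -16/9)
3. R is the midpoint of KL ⇒ R = (13/36, -8/9)
4. S is the midpoint of JF ⇒ S = (-5/12, -7/6)
through R parallel to GL: direction (13/18, 11/9); meets SG at V = (-299/264, -41/12)
V = S + t·(G−S) with t = 27/22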